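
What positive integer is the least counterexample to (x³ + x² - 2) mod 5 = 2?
Testing positive integers:
x = 1: LHS = (1³ + 1² - 2) mod 5 = 0 mod 5 = 0; 0 = 2 — FAILS  ← smallest positive counterexample

Answer: x = 1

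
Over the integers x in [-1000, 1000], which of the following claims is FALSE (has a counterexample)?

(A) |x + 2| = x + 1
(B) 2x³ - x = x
(A) x = 0: LHS = |0 + 2| = |2| = 2, RHS = 0 + 1 = 1; 2 = 1 — FAILS
(B) x = 2: LHS = 2·2³ - 2 = 14; 14 = 2 — FAILS

Answer: Both A and B are false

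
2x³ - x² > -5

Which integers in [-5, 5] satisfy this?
Holds for: {-1, 0, 1, 2, 3, 4, 5}
Fails for: {-5, -4, -3, -2}

Answer: {-1, 0, 1, 2, 3, 4, 5}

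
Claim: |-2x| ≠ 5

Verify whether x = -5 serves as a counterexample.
Substitute x = -5 into the relation:
x = -5: LHS = |-2·(-5)| = |10| = 10; 10 ≠ 5 — holds

The relation holds at x = -5, so it is not a counterexample.

Answer: No, x = -5 is not a counterexample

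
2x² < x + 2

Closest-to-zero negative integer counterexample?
Testing negative integers from -1 downward:
x = -1: LHS = 2·(-1)² = 2, RHS = (-1) + 2 = 1; 2 < 1 — FAILS  ← closest negative counterexample to 0

Answer: x = -1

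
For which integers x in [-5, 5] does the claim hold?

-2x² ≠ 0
Holds for: {-5, -4, -3, -2, -1, 1, 2, 3, 4, 5}
Fails for: {0}

Answer: {-5, -4, -3, -2, -1, 1, 2, 3, 4, 5}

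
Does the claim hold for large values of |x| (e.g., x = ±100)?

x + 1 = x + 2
x = 100: LHS = 100 + 1 = 101, RHS = 100 + 2 = 102; 101 = 102 — FAILS
x = -100: LHS = (-100) + 1 = -99, RHS = (-100) + 2 = -98; -99 = -98 — FAILS

Answer: No, fails for both x = 100 and x = -100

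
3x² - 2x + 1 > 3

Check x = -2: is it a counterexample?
Substitute x = -2 into the relation:
x = -2: LHS = 3·(-2)² - 2·(-2) + 1 = 17; 17 > 3 — holds

The claim holds here, so x = -2 is not a counterexample. (A counterexample exists elsewhere, e.g. x = 0.)

Answer: No, x = -2 is not a counterexample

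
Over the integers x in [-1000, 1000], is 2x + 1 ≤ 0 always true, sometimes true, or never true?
Holds at x = -1: LHS = 2·(-1) + 1 = -1; -1 ≤ 0 — holds
Fails at x = 0: LHS = 2·0 + 1 = 1; 1 ≤ 0 — FAILS
It is satisfied by some integers in the range but not all.

Answer: Sometimes true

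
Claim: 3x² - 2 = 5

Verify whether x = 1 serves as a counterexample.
Substitute x = 1 into the relation:
x = 1: LHS = 3·1² - 2 = 1; 1 = 5 — FAILS

Since the claim fails at x = 1, this value is a counterexample.

Answer: Yes, x = 1 is a counterexample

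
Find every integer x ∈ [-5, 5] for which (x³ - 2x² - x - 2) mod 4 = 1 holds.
For a polynomial with integer coefficients, its value mod 4 depends only on x mod 4, so it suffices to check one representative of each residue class, x = 0, 1, 2, 3:
x = 0: LHS = (0³ - 2·0² - 0 - 2) mod 4 = (-2) mod 4 = 2; 2 = 1 — FAILS
x = 1: LHS = (1³ - 2·1² - 1 - 2) mod 4 = (-4) mod 4 = 0; 0 = 1 — FAILS
x = 2: LHS = (2³ - 2·2² - 2 - 2) mod 4 = (-4) mod 4 = 0; 0 = 1 — FAILS
x = 3: LHS = (3³ - 2·3² - 3 - 2) mod 4 = 4 mod 4 = 0; 0 = 1 — FAILS
The relation fails in every residue class, so the claimed relation (=) fails for every integer in [-5, 5].

Answer: None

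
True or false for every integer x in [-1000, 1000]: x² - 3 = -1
The claim fails at x = 0:
x = 0: LHS = 0² - 3 = -3; -3 = -1 — FAILS

Because a single integer refutes it, the statement is false.

Answer: False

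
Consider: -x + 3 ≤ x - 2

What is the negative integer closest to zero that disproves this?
Testing negative integers from -1 downward:
x = -1: LHS = -(-1) + 3 = 4, RHS = (-1) - 2 = -3; 4 ≤ -3 — FAILS  ← closest negative counterexample to 0

Answer: x = -1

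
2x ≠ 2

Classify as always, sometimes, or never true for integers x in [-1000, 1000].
Holds at x = 0: LHS = 2·0 = 0; 0 ≠ 2 — holds
Fails at x = 1: LHS = 2·1 = 2; 2 ≠ 2 — FAILS
It is satisfied by some integers in the range but not all.

Answer: Sometimes true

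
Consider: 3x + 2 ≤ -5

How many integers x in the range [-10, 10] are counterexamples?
Counterexamples in [-10, 10]: {-2, -1, 0, 1, 2, 3, 4, 5, 6, 7, 8, 9, 10}.

Counting them gives 13 values.

Answer: 13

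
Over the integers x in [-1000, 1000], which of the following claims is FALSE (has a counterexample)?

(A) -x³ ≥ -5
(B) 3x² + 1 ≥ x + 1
(A) x = 2: LHS = -2³ = -8; -8 ≥ -5 — FAILS

(B) Over all integers in [-1000, 1000], LHS − RHS is smallest at x = 0, where it equals 0:
x = 0: LHS = 3·0² + 1 = 1, RHS = 0 + 1 = 1; 1 ≥ 1 — holds
At the ends of the range:
x = -1000: LHS = 3·(-1000)² + 1 = 3000001, RHS = (-1000) + 1 = -999; 3000001 ≥ -999 — holds
x = 1000: LHS = 3·1000² + 1 = 3000001, RHS = 1000 + 1 = 1001; 3000001 ≥ 1001 — holds
Hence LHS − RHS is never negative, i.e. LHS ≥ RHS throughout, so the relation holds for every integer in [-1000, 1000].

Only (A) has a counterexample.

Answer: A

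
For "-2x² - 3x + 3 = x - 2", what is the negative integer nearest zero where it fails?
Testing negative integers from -1 downward:
x = -1: LHS = -2·(-1)² - 3·(-1) + 3 = 4, RHS = (-1) - 2 = -3; 4 = -3 — FAILS  ← closest negative counterexample to 0

Answer: x = -1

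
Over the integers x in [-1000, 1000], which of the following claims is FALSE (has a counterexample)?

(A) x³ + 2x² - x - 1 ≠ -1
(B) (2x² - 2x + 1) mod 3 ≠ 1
(A) x = 0: LHS = 0³ + 2·0² - 0 - 1 = -1; -1 ≠ -1 — FAILS
(B) x = 0: LHS = (2·0² - 2·0 + 1) mod 3 = 1 mod 3 = 1; 1 ≠ 1 — FAILS

Answer: Both A and B are false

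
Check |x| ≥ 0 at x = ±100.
x = 100: LHS = |100| = 100; 100 ≥ 0 — holds
x = -100: LHS = |-100| = 100; 100 ≥ 0 — holds

Answer: Yes, holds for both x = 100 and x = -100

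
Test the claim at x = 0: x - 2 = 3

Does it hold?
x = 0: LHS = 0 - 2 = -2; -2 = 3 — FAILS

The relation fails at x = 0, so x = 0 is a counterexample.

Answer: No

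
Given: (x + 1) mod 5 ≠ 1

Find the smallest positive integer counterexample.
Testing positive integers:
x = 1: LHS = (1 + 1) mod 5 = 2 mod 5 = 2; 2 ≠ 1 — holds
x = 2: LHS = (2 + 1) mod 5 = 3 mod 5 = 3; 3 ≠ 1 — holds
x = 3: LHS = (3 + 1) mod 5 = 4 mod 5 = 4; 4 ≠ 1 — holds
x = 4: LHS = (4 + 1) mod 5 = 5 mod 5 = 0; 0 ≠ 1 — holds
x = 5: LHS = (5 + 1) mod 5 = 6 mod 5 = 1; 1 ≠ 1 — FAILS  ← smallest positive counterexample

Answer: x = 5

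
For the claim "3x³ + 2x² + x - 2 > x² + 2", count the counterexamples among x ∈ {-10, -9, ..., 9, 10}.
Counterexamples in [-10, 10]: {-10, -9, -8, -7, -6, -5, -4, -3, -2, -1, 0}.

Counting them gives 11 values.

Answer: 11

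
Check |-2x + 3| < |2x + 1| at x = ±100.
x = 100: LHS = |-2·100 + 3| = |-197| = 197, RHS = |2·100 + 1| = |201| = 201; 197 < 201 — holds
x = -100: LHS = |-2·(-100) + 3| = |203| = 203, RHS = |2·(-100) + 1| = |-199| = 199; 203 < 199 — FAILS

Answer: Partially: holds for x = 100, fails for x = -100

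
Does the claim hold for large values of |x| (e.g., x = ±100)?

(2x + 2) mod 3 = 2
x = 100: LHS = (2·100 + 2) mod 3 = 202 mod 3 = 1; 1 = 2 — FAILS
x = -100: LHS = (2·(-100) + 2) mod 3 = (-198) mod 3 = 0; 0 = 2 — FAILS

Answer: No, fails for both x = 100 and x = -100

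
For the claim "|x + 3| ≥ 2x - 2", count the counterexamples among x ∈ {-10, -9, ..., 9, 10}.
Counterexamples in [-10, 10]: {6, 7, 8, 9, 10}.

Counting them gives 5 values.

Answer: 5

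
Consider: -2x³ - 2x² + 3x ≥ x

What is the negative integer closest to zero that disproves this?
Testing negative integers from -1 downward:
x = -1: LHS = -2·(-1)³ - 2·(-1)² + 3·(-1) = -3; -3 ≥ -1 — FAILS  ← closest negative counterexample to 0

Answer: x = -1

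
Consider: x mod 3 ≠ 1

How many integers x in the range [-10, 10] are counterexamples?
Counterexamples in [-10, 10]: {-8, -5, -2, 1, 4, 7, 10}.

Counting them gives 7 values.

Answer: 7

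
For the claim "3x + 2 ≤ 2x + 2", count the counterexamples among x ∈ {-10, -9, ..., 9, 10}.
Counterexamples in [-10, 10]: {1, 2, 3, 4, 5, 6, 7, 8, 9, 10}.

Counting them gives 10 values.

Answer: 10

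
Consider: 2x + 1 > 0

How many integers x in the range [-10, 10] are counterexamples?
Counterexamples in [-10, 10]: {-10, -9, -8, -7, -6, -5, -4, -3, -2, -1}.

Counting them gives 10 values.

Answer: 10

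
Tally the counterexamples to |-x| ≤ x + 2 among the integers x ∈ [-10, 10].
Counterexamples in [-10, 10]: {-10, -9, -8, -7, -6, -5, -4, -3, -2}.

Counting them gives 9 values.

Answer: 9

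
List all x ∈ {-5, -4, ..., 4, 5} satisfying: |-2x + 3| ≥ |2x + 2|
Holds for: {-5, -4, -3, -2, -1, 0}
Fails for: {1, 2, 3, 4, 5}

Answer: {-5, -4, -3, -2, -1, 0}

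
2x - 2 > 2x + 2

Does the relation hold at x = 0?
x = 0: LHS = 2·0 - 2 = -2, RHS = 2·0 + 2 = 2; -2 > 2 — FAILS

The relation fails at x = 0, so x = 0 is a counterexample.

Answer: No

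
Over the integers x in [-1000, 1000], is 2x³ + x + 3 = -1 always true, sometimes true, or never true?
Track d = LHS − RHS over the integers in [-1000, 1000]. Equality would need d = 0, but d changes sign only between consecutive integers, jumping over 0:
x = -2: LHS = 2·(-2)³ + (-2) + 3 = -15; -15 = -1 — FAILS  (d = -14)
x = -1: LHS = 2·(-1)³ + (-1) + 3 = 0; 0 = -1 — FAILS  (d = 1)
Away from these crossings d keeps a constant sign, and checking every integer in [-1000, 1000] confirms d ≠ 0 throughout. Hence the two sides are never equal, so the claimed relation (=) fails for every integer in [-1000, 1000].

No integer in the range satisfies it.

Answer: Never true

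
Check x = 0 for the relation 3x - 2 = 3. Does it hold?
x = 0: LHS = 3·0 - 2 = -2; -2 = 3 — FAILS

The relation fails at x = 0, so x = 0 is a counterexample.

Answer: No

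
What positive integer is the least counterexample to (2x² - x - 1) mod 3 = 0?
Testing positive integers:
x = 1: LHS = (2·1² - 1 - 1) mod 3 = 0 mod 3 = 0; 0 = 0 — holds
x = 2: LHS = (2·2² - 2 - 1) mod 3 = 5 mod 3 = 2; 2 = 0 — FAILS  ← smallest positive counterexample

Answer: x = 2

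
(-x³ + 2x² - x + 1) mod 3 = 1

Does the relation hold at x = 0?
x = 0: LHS = (-0³ + 2·0² - 0 + 1) mod 3 = 1 mod 3 = 1; 1 = 1 — holds

The relation is satisfied at x = 0.

Answer: Yes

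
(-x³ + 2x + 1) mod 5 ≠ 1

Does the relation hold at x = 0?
x = 0: LHS = (-0³ + 2·0 + 1) mod 5 = 1 mod 5 = 1; 1 ≠ 1 — FAILS

The relation fails at x = 0, so x = 0 is a counterexample.

Answer: No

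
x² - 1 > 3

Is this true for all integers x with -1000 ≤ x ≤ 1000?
The claim fails at x = 0:
x = 0: LHS = 0² - 1 = -1; -1 > 3 — FAILS

Because a single integer refutes it, the statement is false.

Answer: False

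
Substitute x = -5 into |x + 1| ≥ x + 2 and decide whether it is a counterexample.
Substitute x = -5 into the relation:
x = -5: LHS = |(-5) + 1| = |-4| = 4, RHS = (-5) + 2 = -3; 4 ≥ -3 — holds

The claim holds here, so x = -5 is not a counterexample. (A counterexample exists elsewhere, e.g. x = 0.)

Answer: No, x = -5 is not a counterexample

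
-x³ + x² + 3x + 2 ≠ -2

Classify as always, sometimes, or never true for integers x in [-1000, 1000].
Track d = LHS − RHS over the integers in [-1000, 1000]. Equality would need d = 0, but d changes sign only between consecutive integers, jumping over 0:
x = 2: LHS = -2³ + 2² + 3·2 + 2 = 4; 4 ≠ -2 — holds  (d = 6)
x = 3: LHS = -3³ + 3² + 3·3 + 2 = -7; -7 ≠ -2 — holds  (d = -5)
Away from these crossings d keeps a constant sign, and checking every integer in [-1000, 1000] confirms d ≠ 0 throughout. Hence the two sides are never equal, so the relation holds for every integer in [-1000, 1000].

No counterexample exists.

Answer: Always true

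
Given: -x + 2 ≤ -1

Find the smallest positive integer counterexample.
Testing positive integers:
x = 1: LHS = -1 + 2 = 1; 1 ≤ -1 — FAILS  ← smallest positive counterexample

Answer: x = 1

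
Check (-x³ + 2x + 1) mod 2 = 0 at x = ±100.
x = 100: LHS = (-100³ + 2·100 + 1) mod 2 = (-999799) mod 2 = 1; 1 = 0 — FAILS
x = -100: LHS = (-(-100)³ + 2·(-100) + 1) mod 2 = 999801 mod 2 = 1; 1 = 0 — FAILS

Answer: No, fails for both x = 100 and x = -100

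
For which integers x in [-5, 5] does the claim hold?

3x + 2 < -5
Holds for: {-5, -4, -3}
Fails for: {-2, -1, 0, 1, 2, 3, 4, 5}

Answer: {-5, -4, -3}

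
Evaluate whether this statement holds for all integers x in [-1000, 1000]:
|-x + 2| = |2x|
The claim fails at x = 0:
x = 0: LHS = |-0 + 2| = |2| = 2, RHS = |2·0| = |0| = 0; 2 = 0 — FAILS

Because a single integer refutes it, the statement is false.

Answer: False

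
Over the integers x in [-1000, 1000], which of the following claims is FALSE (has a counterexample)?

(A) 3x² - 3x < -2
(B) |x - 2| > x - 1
(A) x = 0: LHS = 3·0² - 3·0 = 0; 0 < -2 — FAILS
(B) x = 2: LHS = |2 - 2| = |0| = 0, RHS = 2 - 1 = 1; 0 > 1 — FAILS

Answer: Both A and B are false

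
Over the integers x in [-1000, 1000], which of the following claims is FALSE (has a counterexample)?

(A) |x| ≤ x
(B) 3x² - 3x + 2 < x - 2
(A) x = -1: LHS = |-1| = 1; 1 ≤ -1 — FAILS
(B) x = 0: LHS = 3·0² - 3·0 + 2 = 2, RHS = 0 - 2 = -2; 2 < -2 — FAILS

Answer: Both A and B are false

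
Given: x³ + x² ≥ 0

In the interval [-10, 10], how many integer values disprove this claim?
Counterexamples in [-10, 10]: {-10, -9, -8, -7, -6, -5, -4, -3, -2}.

Counting them gives 9 values.

Answer: 9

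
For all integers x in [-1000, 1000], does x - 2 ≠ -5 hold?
The claim fails at x = -3:
x = -3: LHS = (-3) - 2 = -5; -5 ≠ -5 — FAILS

Because a single integer refutes it, the statement is false.

Answer: False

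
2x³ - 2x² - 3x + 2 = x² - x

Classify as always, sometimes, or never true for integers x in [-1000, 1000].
Track d = LHS − RHS over the integers in [-1000, 1000]. Equality would need d = 0, but d changes sign only between consecutive integers, jumping over 0:
x = -1: LHS = 2·(-1)³ - 2·(-1)² - 3·(-1) + 2 = 1, RHS = (-1)² - (-1) = 2; 1 = 2 — FAILS  (d = -1)
x = 0: LHS = 2·0³ - 2·0² - 3·0 + 2 = 2, RHS = 0² - 0 = 0; 2 = 0 — FAILS  (d = 2)
x = 0: LHS = 2·0³ - 2·0² - 3·0 + 2 = 2, RHS = 0² - 0 = 0; 2 = 0 — FAILS  (d = 2)
x = 1: LHS = 2·1³ - 2·1² - 3·1 + 2 = -1, RHS = 1² - 1 = 0; -1 = 0 — FAILS  (d = -1)
x = 1: LHS = 2·1³ - 2·1² - 3·1 + 2 = -1, RHS = 1² - 1 = 0; -1 = 0 — FAILS  (d = -1)
x = 2: LHS = 2·2³ - 2·2² - 3·2 + 2 = 4, RHS = 2² - 2 = 2; 4 = 2 — FAILS  (d = 2)
Away from these crossings d keeps a constant sign, and checking every integer in [-1000, 1000] confirms d ≠ 0 throughout. Hence the two sides are never equal, so the claimed relation (=) fails for every integer in [-1000, 1000].

No integer in the range satisfies it.

Answer: Never true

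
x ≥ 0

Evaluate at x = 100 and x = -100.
x = 100: 100 ≥ 0 — holds
x = -100: -100 ≥ 0 — FAILS

Answer: Partially: holds for x = 100, fails for x = -100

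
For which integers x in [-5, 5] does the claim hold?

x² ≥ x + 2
Holds for: {-5, -4, -3, -2, -1, 2, 3, 4, 5}
Fails for: {0, 1}

Answer: {-5, -4, -3, -2, -1, 2, 3, 4, 5}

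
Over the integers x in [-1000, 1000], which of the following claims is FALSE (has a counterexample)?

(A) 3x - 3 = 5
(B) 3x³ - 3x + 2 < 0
(A) x = 0: LHS = 3·0 - 3 = -3; -3 = 5 — FAILS
(B) x = 0: LHS = 3·0³ - 3·0 + 2 = 2; 2 < 0 — FAILS

Answer: Both A and B are false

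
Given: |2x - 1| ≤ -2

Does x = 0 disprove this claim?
Substitute x = 0 into the relation:
x = 0: LHS = |2·0 - 1| = |-1| = 1; 1 ≤ -2 — FAILS

Since the claim fails at x = 0, this value is a counterexample.

Answer: Yes, x = 0 is a counterexample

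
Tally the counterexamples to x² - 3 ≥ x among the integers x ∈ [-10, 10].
Counterexamples in [-10, 10]: {-1, 0, 1, 2}.

Counting them gives 4 values.

Answer: 4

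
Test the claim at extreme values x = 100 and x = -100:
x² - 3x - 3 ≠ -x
x = 100: LHS = 100² - 3·100 - 3 = 9697; 9697 ≠ -100 — holds
x = -100: LHS = (-100)² - 3·(-100) - 3 = 10297, RHS = -(-100) = 100; 10297 ≠ 100 — holds

Answer: Yes, holds for both x = 100 and x = -100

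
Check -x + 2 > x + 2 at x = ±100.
x = 100: LHS = -100 + 2 = -98, RHS = 100 + 2 = 102; -98 > 102 — FAILS
x = -100: LHS = -(-100) + 2 = 102, RHS = (-100) + 2 = -98; 102 > -98 — holds

Answer: Partially: fails for x = 100, holds for x = -100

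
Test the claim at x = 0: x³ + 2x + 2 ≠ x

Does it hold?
x = 0: LHS = 0³ + 2·0 + 2 = 2; 2 ≠ 0 — holds

The relation is satisfied at x = 0.

Answer: Yes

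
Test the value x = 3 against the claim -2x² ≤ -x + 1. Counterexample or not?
Substitute x = 3 into the relation:
x = 3: LHS = -2·3² = -18, RHS = -3 + 1 = -2; -18 ≤ -2 — holds

The relation holds at x = 3, so it is not a counterexample.

Answer: No, x = 3 is not a counterexample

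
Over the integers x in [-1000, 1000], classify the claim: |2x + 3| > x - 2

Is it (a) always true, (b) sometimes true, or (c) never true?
Over all integers in [-1000, 1000], LHS − RHS is smallest at x = -1, where it equals 4:
x = -1: LHS = |2·(-1) + 3| = |1| = 1, RHS = (-1) - 2 = -3; 1 > -3 — holds
At the ends of the range:
x = -1000: LHS = |2·(-1000) + 3| = |-1997| = 1997, RHS = (-1000) - 2 = -1002; 1997 > -1002 — holds
x = 1000: LHS = |2·1000 + 3| = |2003| = 2003, RHS = 1000 - 2 = 998; 2003 > 998 — holds
Hence LHS − RHS is never zero or negative, i.e. LHS > RHS throughout, so the relation holds for every integer in [-1000, 1000].

No counterexample exists.

Answer: Always true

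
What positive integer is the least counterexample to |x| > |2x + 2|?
Testing positive integers:
x = 1: LHS = |1| = 1, RHS = |2·1 + 2| = |4| = 4; 1 > 4 — FAILS  ← smallest positive counterexample

Answer: x = 1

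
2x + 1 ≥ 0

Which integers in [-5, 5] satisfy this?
Holds for: {0, 1, 2, 3, 4, 5}
Fails for: {-5, -4, -3, -2, -1}

Answer: {0, 1, 2, 3, 4, 5}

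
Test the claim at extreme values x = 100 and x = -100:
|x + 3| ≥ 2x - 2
x = 100: LHS = |100 + 3| = |103| = 103, RHS = 2·100 - 2 = 198; 103 ≥ 198 — FAILS
x = -100: LHS = |(-100) + 3| = |-97| = 97, RHS = 2·(-100) - 2 = -202; 97 ≥ -202 — holds

Answer: Partially: fails for x = 100, holds for x = -100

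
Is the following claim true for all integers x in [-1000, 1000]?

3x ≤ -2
The claim fails at x = 0:
x = 0: LHS = 3·0 = 0; 0 ≤ -2 — FAILS

Because a single integer refutes it, the statement is false.

Answer: False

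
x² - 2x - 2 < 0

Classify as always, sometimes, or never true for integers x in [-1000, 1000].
Holds at x = 0: LHS = 0² - 2·0 - 2 = -2; -2 < 0 — holds
Fails at x = -1: LHS = (-1)² - 2·(-1) - 2 = 1; 1 < 0 — FAILS
It is satisfied by some integers in the range but not all.

Answer: Sometimes true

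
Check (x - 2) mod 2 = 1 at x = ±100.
x = 100: LHS = (100 - 2) mod 2 = 98 mod 2 = 0; 0 = 1 — FAILS
x = -100: LHS = ((-100) - 2) mod 2 = (-102) mod 2 = 0; 0 = 1 — FAILS

Answer: No, fails for both x = 100 and x = -100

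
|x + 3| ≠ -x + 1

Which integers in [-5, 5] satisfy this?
Holds for: {-5, -4, -3, -2, 0, 1, 2, 3, 4, 5}
Fails for: {-1}

Answer: {-5, -4, -3, -2, 0, 1, 2, 3, 4, 5}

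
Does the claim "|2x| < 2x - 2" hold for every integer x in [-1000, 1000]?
The claim fails at x = 0:
x = 0: LHS = |2·0| = |0| = 0, RHS = 2·0 - 2 = -2; 0 < -2 — FAILS

Because a single integer refutes it, the statement is false.

Answer: False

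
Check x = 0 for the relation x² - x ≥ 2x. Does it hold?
x = 0: LHS = 0² - 0 = 0, RHS = 2·0 = 0; 0 ≥ 0 — holds

The relation is satisfied at x = 0.

Answer: Yes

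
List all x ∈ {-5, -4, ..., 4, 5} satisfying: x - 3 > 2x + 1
Holds for: {-5}
Fails for: {-4, -3, -2, -1, 0, 1, 2, 3, 4, 5}

Answer: {-5}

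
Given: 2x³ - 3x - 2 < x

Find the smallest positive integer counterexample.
Testing positive integers:
x = 1: LHS = 2·1³ - 3·1 - 2 = -3; -3 < 1 — holds
x = 2: LHS = 2·2³ - 3·2 - 2 = 8; 8 < 2 — FAILS  ← smallest positive counterexample

Answer: x = 2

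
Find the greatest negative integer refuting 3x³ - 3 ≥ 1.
Testing negative integers from -1 downward:
x = -1: LHS = 3·(-1)³ - 3 = -6; -6 ≥ 1 — FAILS  ← closest negative counterexample to 0

Answer: x = -1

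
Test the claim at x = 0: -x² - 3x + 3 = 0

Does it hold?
x = 0: LHS = -0² - 3·0 + 3 = 3; 3 = 0 — FAILS

The relation fails at x = 0, so x = 0 is a counterexample.

Answer: No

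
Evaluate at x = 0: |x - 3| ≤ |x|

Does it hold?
x = 0: LHS = |0 - 3| = |-3| = 3, RHS = |0| = 0; 3 ≤ 0 — FAILS

The relation fails at x = 0, so x = 0 is a counterexample.

Answer: No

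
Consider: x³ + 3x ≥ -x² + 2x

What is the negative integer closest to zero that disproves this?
Testing negative integers from -1 downward:
x = -1: LHS = (-1)³ + 3·(-1) = -4, RHS = -(-1)² + 2·(-1) = -3; -4 ≥ -3 — FAILS  ← closest negative counterexample to 0

Answer: x = -1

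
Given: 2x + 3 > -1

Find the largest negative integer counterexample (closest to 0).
Testing negative integers from -1 downward:
x = -1: LHS = 2·(-1) + 3 = 1; 1 > -1 — holds
x = -2: LHS = 2·(-2) + 3 = -1; -1 > -1 — FAILS  ← closest negative counterexample to 0

Answer: x = -2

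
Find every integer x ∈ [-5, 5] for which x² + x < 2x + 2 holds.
Holds for: {0, 1}
Fails for: {-5, -4, -3, -2, -1, 2, 3, 4, 5}

Answer: {0, 1}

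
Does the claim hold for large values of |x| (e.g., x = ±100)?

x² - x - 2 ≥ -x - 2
x = 100: LHS = 100² - 100 - 2 = 9898, RHS = -100 - 2 = -102; 9898 ≥ -102 — holds
x = -100: LHS = (-100)² - (-100) - 2 = 10098, RHS = -(-100) - 2 = 98; 10098 ≥ 98 — holds

Answer: Yes, holds for both x = 100 and x = -100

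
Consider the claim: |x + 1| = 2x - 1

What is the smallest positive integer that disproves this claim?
Testing positive integers:
x = 1: LHS = |1 + 1| = |2| = 2, RHS = 2·1 - 1 = 1; 2 = 1 — FAILS  ← smallest positive counterexample

Answer: x = 1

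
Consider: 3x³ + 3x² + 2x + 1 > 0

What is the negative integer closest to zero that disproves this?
Testing negative integers from -1 downward:
x = -1: LHS = 3·(-1)³ + 3·(-1)² + 2·(-1) + 1 = -1; -1 > 0 — FAILS  ← closest negative counterexample to 0

Answer: x = -1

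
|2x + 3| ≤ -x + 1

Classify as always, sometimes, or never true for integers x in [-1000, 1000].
Holds at x = -1: LHS = |2·(-1) + 3| = |1| = 1, RHS = -(-1) + 1 = 2; 1 ≤ 2 — holds
Fails at x = 0: LHS = |2·0 + 3| = |3| = 3, RHS = -0 + 1 = 1; 3 ≤ 1 — FAILS
It is satisfied by some integers in the range but not all.

Answer: Sometimes true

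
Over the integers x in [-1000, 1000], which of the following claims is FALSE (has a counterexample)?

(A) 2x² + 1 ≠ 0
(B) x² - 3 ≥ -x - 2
(A) Over all integers in [-1000, 1000], LHS − RHS is always positive; it is smallest at x = 0, where it equals 1:
x = 0: LHS = 2·0² + 1 = 1; 1 ≠ 0 — holds
At the ends of the range:
x = -1000: LHS = 2·(-1000)² + 1 = 2000001; 2000001 ≠ 0 — holds
x = 1000: LHS = 2·1000² + 1 = 2000001; 2000001 ≠ 0 — holds
Hence LHS − RHS is never 0, i.e. the two sides are never equal, so the relation holds for every integer in [-1000, 1000].

(B) x = 0: LHS = 0² - 3 = -3, RHS = -0 - 2 = -2; -3 ≥ -2 — FAILS

Only (B) has a counterexample.

Answer: B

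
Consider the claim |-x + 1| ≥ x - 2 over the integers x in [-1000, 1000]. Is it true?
Over all integers in [-1000, 1000], LHS − RHS is smallest at x = 1, where it equals 1:
x = 1: LHS = |-1 + 1| = |0| = 0, RHS = 1 - 2 = -1; 0 ≥ -1 — holds
At the ends of the range:
x = -1000: LHS = |-(-1000) + 1| = |1001| = 1001, RHS = (-1000) - 2 = -1002; 1001 ≥ -1002 — holds
x = 1000: LHS = |-1000 + 1| = |-999| = 999, RHS = 1000 - 2 = 998; 999 ≥ 998 — holds
Hence LHS − RHS is never negative, i.e. LHS ≥ RHS throughout, so the relation holds for every integer in [-1000, 1000].

No counterexample exists.

Answer: True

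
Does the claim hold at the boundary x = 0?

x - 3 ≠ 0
x = 0: LHS = 0 - 3 = -3; -3 ≠ 0 — holds

The relation is satisfied at x = 0.

Answer: Yes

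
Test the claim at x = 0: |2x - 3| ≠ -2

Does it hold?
x = 0: LHS = |2·0 - 3| = |-3| = 3; 3 ≠ -2 — holds

The relation is satisfied at x = 0.

Answer: Yes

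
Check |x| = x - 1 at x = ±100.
x = 100: LHS = |100| = 100, RHS = 100 - 1 = 99; 100 = 99 — FAILS
x = -100: LHS = |-100| = 100, RHS = (-100) - 1 = -101; 100 = -101 — FAILS

Answer: No, fails for both x = 100 and x = -100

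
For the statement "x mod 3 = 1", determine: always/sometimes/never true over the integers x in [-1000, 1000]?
Holds at x = 1: LHS = 1 mod 3 = 1; 1 = 1 — holds
Fails at x = 0: LHS = 0 mod 3 = 0; 0 = 1 — FAILS
It is satisfied by some integers in the range but not all.

Answer: Sometimes true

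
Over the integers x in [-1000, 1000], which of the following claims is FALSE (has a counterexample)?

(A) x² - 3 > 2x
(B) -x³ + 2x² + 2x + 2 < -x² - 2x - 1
(A) x = 0: LHS = 0² - 3 = -3, RHS = 2·0 = 0; -3 > 0 — FAILS
(B) x = 0: LHS = -0³ + 2·0² + 2·0 + 2 = 2, RHS = -0² - 2·0 - 1 = -1; 2 < -1 — FAILS

Answer: Both A and B are false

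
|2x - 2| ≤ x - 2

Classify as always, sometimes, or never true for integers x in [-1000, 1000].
Over all integers in [-1000, 1000], LHS − RHS is smallest at x = 1, where it equals 1:
x = 1: LHS = |2·1 - 2| = |0| = 0, RHS = 1 - 2 = -1; 0 ≤ -1 — FAILS
At the ends of the range:
x = -1000: LHS = |2·(-1000) - 2| = |-2002| = 2002, RHS = (-1000) - 2 = -1002; 2002 ≤ -1002 — FAILS
x = 1000: LHS = |2·1000 - 2| = |1998| = 1998, RHS = 1000 - 2 = 998; 1998 ≤ 998 — FAILS
Hence LHS − RHS is never zero or negative, i.e. LHS > RHS throughout, so the claimed relation (≤) fails for every integer in [-1000, 1000].

No integer in the range satisfies it.

Answer: Never true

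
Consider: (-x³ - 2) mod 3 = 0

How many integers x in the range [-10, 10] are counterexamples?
Counterexamples in [-10, 10]: {-10, -9, -7, -6, -4, -3, -1, 0, 2, 3, 5, 6, 8, 9}.

Counting them gives 14 values.

Answer: 14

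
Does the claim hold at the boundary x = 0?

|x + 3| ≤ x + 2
x = 0: LHS = |0 + 3| = |3| = 3, RHS = 0 + 2 = 2; 3 ≤ 2 — FAILS

The relation fails at x = 0, so x = 0 is a counterexample.

Answer: No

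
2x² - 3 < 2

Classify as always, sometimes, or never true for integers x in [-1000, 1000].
Holds at x = 0: LHS = 2·0² - 3 = -3; -3 < 2 — holds
Fails at x = 2: LHS = 2·2² - 3 = 5; 5 < 2 — FAILS
It is satisfied by some integers in the range but not all.

Answer: Sometimes true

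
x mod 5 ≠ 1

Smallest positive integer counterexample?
Testing positive integers:
x = 1: LHS = 1 mod 5 = 1; 1 ≠ 1 — FAILS  ← smallest positive counterexample

Answer: x = 1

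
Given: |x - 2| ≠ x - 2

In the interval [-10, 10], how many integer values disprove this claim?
Counterexamples in [-10, 10]: {2, 3, 4, 5, 6, 7, 8, 9, 10}.

Counting them gives 9 values.

Answer: 9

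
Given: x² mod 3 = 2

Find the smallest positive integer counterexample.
Testing positive integers:
x = 1: LHS = (1²) mod 3 = 1 mod 3 = 1; 1 = 2 — FAILS  ← smallest positive counterexample

Answer: x = 1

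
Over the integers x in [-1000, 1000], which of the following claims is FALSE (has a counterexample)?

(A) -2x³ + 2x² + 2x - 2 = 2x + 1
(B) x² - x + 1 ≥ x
(A) x = 0: LHS = -2·0³ + 2·0² + 2·0 - 2 = -2, RHS = 2·0 + 1 = 1; -2 = 1 — FAILS

(B) Over all integers in [-1000, 1000], LHS − RHS is smallest at x = 1, where it equals 0:
x = 1: LHS = 1² - 1 + 1 = 1; 1 ≥ 1 — holds
At the ends of the range:
x = -1000: LHS = (-1000)² - (-1000) + 1 = 1001001; 1001001 ≥ -1000 — holds
x = 1000: LHS = 1000² - 1000 + 1 = 999001; 999001 ≥ 1000 — holds
Hence LHS − RHS is never negative, i.e. LHS ≥ RHS throughout, so the relation holds for every integer in [-1000, 1000].

Only (A) has a counterexample.

Answer: A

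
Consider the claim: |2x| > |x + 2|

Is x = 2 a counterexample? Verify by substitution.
Substitute x = 2 into the relation:
x = 2: LHS = |2·2| = |4| = 4, RHS = |2 + 2| = |4| = 4; 4 > 4 — FAILS

Since the claim fails at x = 2, this value is a counterexample.

Answer: Yes, x = 2 is a counterexample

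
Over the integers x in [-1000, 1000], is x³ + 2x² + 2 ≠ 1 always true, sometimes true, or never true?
Track d = LHS − RHS over the integers in [-1000, 1000]. Equality would need d = 0, but d changes sign only between consecutive integers, jumping over 0:
x = -3: LHS = (-3)³ + 2·(-3)² + 2 = -7; -7 ≠ 1 — holds  (d = -8)
x = -2: LHS = (-2)³ + 2·(-2)² + 2 = 2; 2 ≠ 1 — holds  (d = 1)
Away from these crossings d keeps a constant sign, and checking every integer in [-1000, 1000] confirms d ≠ 0 throughout. Hence the two sides are never equal, so the relation holds for every integer in [-1000, 1000].

No counterexample exists.

Answer: Always true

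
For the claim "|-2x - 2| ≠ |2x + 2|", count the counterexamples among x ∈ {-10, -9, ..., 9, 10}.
Counterexamples in [-10, 10]: {-10, -9, -8, -7, -6, -5, -4, -3, -2, -1, 0, 1, 2, 3, 4, 5, 6, 7, 8, 9, 10}.

Counting them gives 21 values.

Answer: 21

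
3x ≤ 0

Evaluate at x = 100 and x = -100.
x = 100: LHS = 3·100 = 300; 300 ≤ 0 — FAILS
x = -100: LHS = 3·(-100) = -300; -300 ≤ 0 — holds

Answer: Partially: fails for x = 100, holds for x = -100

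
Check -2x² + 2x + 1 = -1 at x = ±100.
x = 100: LHS = -2·100² + 2·100 + 1 = -19799; -19799 = -1 — FAILS
x = -100: LHS = -2·(-100)² + 2·(-100) + 1 = -20199; -20199 = -1 — FAILS

Answer: No, fails for both x = 100 and x = -100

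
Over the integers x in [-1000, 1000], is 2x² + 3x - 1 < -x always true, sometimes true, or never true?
Holds at x = 0: LHS = 2·0² + 3·0 - 1 = -1, RHS = -0 = 0; -1 < 0 — holds
Fails at x = 1: LHS = 2·1² + 3·1 - 1 = 4; 4 < -1 — FAILS
It is satisfied by some integers in the range but not all.

Answer: Sometimes true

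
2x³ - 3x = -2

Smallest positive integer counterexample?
Testing positive integers:
x = 1: LHS = 2·1³ - 3·1 = -1; -1 = -2 — FAILS  ← smallest positive counterexample

Answer: x = 1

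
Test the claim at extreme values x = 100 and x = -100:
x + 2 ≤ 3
x = 100: LHS = 100 + 2 = 102; 102 ≤ 3 — FAILS
x = -100: LHS = (-100) + 2 = -98; -98 ≤ 3 — holds

Answer: Partially: fails for x = 100, holds for x = -100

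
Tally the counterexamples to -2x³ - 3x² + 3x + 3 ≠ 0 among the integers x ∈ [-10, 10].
Track d = LHS − RHS over the integers in [-10, 10]. Equality would need d = 0, but d changes sign only between consecutive integers, jumping over 0:
x = -2: LHS = -2·(-2)³ - 3·(-2)² + 3·(-2) + 3 = 1; 1 ≠ 0 — holds  (d = 1)
x = -1: LHS = -2·(-1)³ - 3·(-1)² + 3·(-1) + 3 = -1; -1 ≠ 0 — holds  (d = -1)
x = -1: LHS = -2·(-1)³ - 3·(-1)² + 3·(-1) + 3 = -1; -1 ≠ 0 — holds  (d = -1)
x = 0: LHS = -2·0³ - 3·0² + 3·0 + 3 = 3; 3 ≠ 0 — holds  (d = 3)
x = 1: LHS = -2·1³ - 3·1² + 3·1 + 3 = 1; 1 ≠ 0 — holds  (d = 1)
x = 2: LHS = -2·2³ - 3·2² + 3·2 + 3 = -19; -19 ≠ 0 — holds  (d = -19)
Away from these crossings d keeps a constant sign, and checking every integer in [-10, 10] confirms d ≠ 0 throughout. Hence the two sides are never equal, so the relation holds for every integer in [-10, 10].

No counterexample appears in that range.

Answer: 0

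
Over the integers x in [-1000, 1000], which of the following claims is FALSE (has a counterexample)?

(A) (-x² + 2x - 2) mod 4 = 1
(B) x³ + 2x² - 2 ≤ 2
(A) x = 0: LHS = (-0² + 2·0 - 2) mod 4 = (-2) mod 4 = 2; 2 = 1 — FAILS
(B) x = 2: LHS = 2³ + 2·2² - 2 = 14; 14 ≤ 2 — FAILS

Answer: Both A and B are false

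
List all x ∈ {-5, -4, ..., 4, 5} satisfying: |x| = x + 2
Holds for: {-1}
Fails for: {-5, -4, -3, -2, 0, 1, 2, 3, 4, 5}

Answer: {-1}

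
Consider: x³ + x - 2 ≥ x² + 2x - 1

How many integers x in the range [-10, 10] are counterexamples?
Counterexamples in [-10, 10]: {-10, -9, -8, -7, -6, -5, -4, -3, -2, -1, 0, 1}.

Counting them gives 12 values.

Answer: 12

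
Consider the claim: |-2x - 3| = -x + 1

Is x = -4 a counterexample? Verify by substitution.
Substitute x = -4 into the relation:
x = -4: LHS = |-2·(-4) - 3| = |5| = 5, RHS = -(-4) + 1 = 5; 5 = 5 — holds

The claim holds here, so x = -4 is not a counterexample. (A counterexample exists elsewhere, e.g. x = 0.)

Answer: No, x = -4 is not a counterexample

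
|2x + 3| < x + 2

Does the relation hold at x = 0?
x = 0: LHS = |2·0 + 3| = |3| = 3, RHS = 0 + 2 = 2; 3 < 2 — FAILS

The relation fails at x = 0, so x = 0 is a counterexample.

Answer: No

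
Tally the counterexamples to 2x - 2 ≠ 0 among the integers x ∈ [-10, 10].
Counterexamples in [-10, 10]: {1}.

Counting them gives 1 values.

Answer: 1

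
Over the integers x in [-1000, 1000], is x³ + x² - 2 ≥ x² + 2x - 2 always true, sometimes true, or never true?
Holds at x = 0: LHS = 0³ + 0² - 2 = -2, RHS = 0² + 2·0 - 2 = -2; -2 ≥ -2 — holds
Fails at x = 1: LHS = 1³ + 1² - 2 = 0, RHS = 1² + 2·1 - 2 = 1; 0 ≥ 1 — FAILS
It is satisfied by some integers in the range but not all.

Answer: Sometimes true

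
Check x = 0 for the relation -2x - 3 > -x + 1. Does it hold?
x = 0: LHS = -2·0 - 3 = -3, RHS = -0 + 1 = 1; -3 > 1 — FAILS

The relation fails at x = 0, so x = 0 is a counterexample.

Answer: No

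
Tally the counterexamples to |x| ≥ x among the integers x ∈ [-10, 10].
Over all integers in [-10, 10], LHS − RHS is smallest at x = 0, where it equals 0:
x = 0: LHS = |0| = 0; 0 ≥ 0 — holds
At the ends of the range:
x = -10: LHS = |-10| = 10; 10 ≥ -10 — holds
x = 10: LHS = |10| = 10; 10 ≥ 10 — holds
Hence LHS − RHS is never negative, i.e. LHS ≥ RHS throughout, so the relation holds for every integer in [-10, 10].

No counterexample appears in that range.

Answer: 0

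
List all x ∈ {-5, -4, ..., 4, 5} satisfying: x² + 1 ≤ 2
Holds for: {-1, 0, 1}
Fails for: {-5, -4, -3, -2, 2, 3, 4, 5}

Answer: {-1, 0, 1}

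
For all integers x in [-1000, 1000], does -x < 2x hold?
The claim fails at x = 0:
x = 0: LHS = -0 = 0, RHS = 2·0 = 0; 0 < 0 — FAILS

Because a single integer refutes it, the statement is false.

Answer: False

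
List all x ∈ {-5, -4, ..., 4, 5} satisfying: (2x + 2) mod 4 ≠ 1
For a polynomial with integer coefficients, its value mod 4 depends only on x mod 4, so it suffices to check one representative of each residue class, x = 0, 1, 2, 3:
x = 0: LHS = (2·0 + 2) mod 4 = 2 mod 4 = 2; 2 ≠ 1 — holds
x = 1: LHS = (2·1 + 2) mod 4 = 4 mod 4 = 0; 0 ≠ 1 — holds
x = 2: LHS = (2·2 + 2) mod 4 = 6 mod 4 = 2; 2 ≠ 1 — holds
x = 3: LHS = (2·3 + 2) mod 4 = 8 mod 4 = 0; 0 ≠ 1 — holds
The relation holds in every residue class, so the relation holds for every integer in [-5, 5].

Answer: All integers in [-5, 5]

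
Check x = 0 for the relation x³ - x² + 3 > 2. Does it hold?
x = 0: LHS = 0³ - 0² + 3 = 3; 3 > 2 — holds

The relation is satisfied at x = 0.

Answer: Yes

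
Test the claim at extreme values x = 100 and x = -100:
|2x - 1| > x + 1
x = 100: LHS = |2·100 - 1| = |199| = 199, RHS = 100 + 1 = 101; 199 > 101 — holds
x = -100: LHS = |2·(-100) - 1| = |-201| = 201, RHS = (-100) + 1 = -99; 201 > -99 — holds

Answer: Yes, holds for both x = 100 and x = -100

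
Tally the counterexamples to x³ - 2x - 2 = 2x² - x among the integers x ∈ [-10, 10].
Counterexamples in [-10, 10]: {-10, -9, -8, -7, -6, -5, -4, -3, -2, -1, 0, 1, 2, 3, 4, 5, 6, 7, 8, 9, 10}.

Counting them gives 21 values.

Answer: 21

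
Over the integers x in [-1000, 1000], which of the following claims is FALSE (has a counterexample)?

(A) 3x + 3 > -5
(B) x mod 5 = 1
(A) x = -3: LHS = 3·(-3) + 3 = -6; -6 > -5 — FAILS
(B) x = 0: LHS = 0 mod 5 = 0; 0 = 1 — FAILS

Answer: Both A and B are false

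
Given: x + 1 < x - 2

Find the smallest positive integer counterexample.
Testing positive integers:
x = 1: LHS = 1 + 1 = 2, RHS = 1 - 2 = -1; 2 < -1 — FAILS  ← smallest positive counterexample

Answer: x = 1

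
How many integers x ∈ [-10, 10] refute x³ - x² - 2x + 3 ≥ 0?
Counterexamples in [-10, 10]: {-10, -9, -8, -7, -6, -5, -4, -3, -2}.

Counting them gives 9 values.

Answer: 9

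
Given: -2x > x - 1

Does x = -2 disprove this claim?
Substitute x = -2 into the relation:
x = -2: LHS = -2·(-2) = 4, RHS = (-2) - 1 = -3; 4 > -3 — holds

The claim holds here, so x = -2 is not a counterexample. (A counterexample exists elsewhere, e.g. x = 1.)

Answer: No, x = -2 is not a counterexample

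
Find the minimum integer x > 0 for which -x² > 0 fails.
Testing positive integers:
x = 1: LHS = -1² = -1; -1 > 0 — FAILS  ← smallest positive counterexample

Answer: x = 1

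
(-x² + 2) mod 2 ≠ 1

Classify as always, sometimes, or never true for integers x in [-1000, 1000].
Holds at x = 0: LHS = (-0² + 2) mod 2 = 2 mod 2 = 0; 0 ≠ 1 — holds
Fails at x = 1: LHS = (-1² + 2) mod 2 = 1 mod 2 = 1; 1 ≠ 1 — FAILS
It is satisfied by some integers in the range but not all.

Answer: Sometimes true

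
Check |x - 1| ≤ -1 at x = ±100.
x = 100: LHS = |100 - 1| = |99| = 99; 99 ≤ -1 — FAILS
x = -100: LHS = |(-100) - 1| = |-101| = 101; 101 ≤ -1 — FAILS

Answer: No, fails for both x = 100 and x = -100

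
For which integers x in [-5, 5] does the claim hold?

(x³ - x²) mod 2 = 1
For a polynomial with integer coefficients, its value mod 2 depends only on x mod 2, so it suffices to check one representative of each residue class, x = 0, 1:
x = 0: LHS = (0³ - 0²) mod 2 = 0 mod 2 = 0; 0 = 1 — FAILS
x = 1: LHS = (1³ - 1²) mod 2 = 0 mod 2 = 0; 0 = 1 — FAILS
The relation fails in every residue class, so the claimed relation (=) fails for every integer in [-5, 5].

Answer: None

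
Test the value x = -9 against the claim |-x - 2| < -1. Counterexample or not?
Substitute x = -9 into the relation:
x = -9: LHS = |-(-9) - 2| = |7| = 7; 7 < -1 — FAILS

Since the claim fails at x = -9, this value is a counterexample.

Answer: Yes, x = -9 is a counterexample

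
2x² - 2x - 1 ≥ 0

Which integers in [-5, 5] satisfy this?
Holds for: {-5, -4, -3, -2, -1, 2, 3, 4, 5}
Fails for: {0, 1}

Answer: {-5, -4, -3, -2, -1, 2, 3, 4, 5}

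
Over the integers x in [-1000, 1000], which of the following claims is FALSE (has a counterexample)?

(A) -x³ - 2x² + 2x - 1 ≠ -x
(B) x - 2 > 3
(A) Track d = LHS − RHS over the integers in [-1000, 1000]. Equality would need d = 0, but d changes sign only between consecutive integers, jumping over 0:
x = -4: LHS = -(-4)³ - 2·(-4)² + 2·(-4) - 1 = 23, RHS = -(-4) = 4; 23 ≠ 4 — holds  (d = 19)
x = -3: LHS = -(-3)³ - 2·(-3)² + 2·(-3) - 1 = 2, RHS = -(-3) = 3; 2 ≠ 3 — holds  (d = -1)
Away from these crossings d keeps a constant sign, and checking every integer in [-1000, 1000] confirms d ≠ 0 throughout. Hence the two sides are never equal, so the relation holds for every integer in [-1000, 1000].

(B) x = 0: LHS = 0 - 2 = -2; -2 > 3 — FAILS

Only (B) has a counterexample.

Answer: B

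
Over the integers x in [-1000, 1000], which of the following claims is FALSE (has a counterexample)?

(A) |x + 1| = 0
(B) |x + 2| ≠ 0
(A) x = 0: LHS = |0 + 1| = |1| = 1; 1 = 0 — FAILS
(B) x = -2: LHS = |(-2) + 2| = |0| = 0; 0 ≠ 0 — FAILS

Answer: Both A and B are false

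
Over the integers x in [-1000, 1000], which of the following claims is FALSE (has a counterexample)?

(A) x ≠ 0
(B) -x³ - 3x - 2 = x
(A) x = 0: 0 ≠ 0 — FAILS
(B) x = 0: LHS = -0³ - 3·0 - 2 = -2; -2 = 0 — FAILS

Answer: Both A and B are false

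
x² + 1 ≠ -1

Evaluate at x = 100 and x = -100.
x = 100: LHS = 100² + 1 = 10001; 10001 ≠ -1 — holds
x = -100: LHS = (-100)² + 1 = 10001; 10001 ≠ -1 — holds

Answer: Yes, holds for both x = 100 and x = -100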